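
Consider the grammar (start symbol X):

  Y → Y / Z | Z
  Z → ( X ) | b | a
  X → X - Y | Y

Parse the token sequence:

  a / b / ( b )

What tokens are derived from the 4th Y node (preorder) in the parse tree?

[X [Y [Y [Y [Z a]] / [Z b]] / [Z ( [X [Y [Z b]]] )]]]

b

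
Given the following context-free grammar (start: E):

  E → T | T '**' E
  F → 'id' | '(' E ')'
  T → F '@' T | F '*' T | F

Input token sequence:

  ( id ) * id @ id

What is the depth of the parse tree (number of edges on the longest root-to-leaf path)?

6

[E [T [F ( [E [T [F id]]] )] * [T [F id] @ [T [F id]]]]]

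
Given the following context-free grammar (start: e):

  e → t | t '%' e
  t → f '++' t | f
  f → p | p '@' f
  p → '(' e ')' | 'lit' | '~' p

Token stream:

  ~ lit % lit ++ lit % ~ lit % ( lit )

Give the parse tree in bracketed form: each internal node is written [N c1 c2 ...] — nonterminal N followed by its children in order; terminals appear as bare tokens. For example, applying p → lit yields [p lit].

[e [t [f [p ~ [p lit]]]] % [e [t [f [p lit]] ++ [t [f [p lit]]]] % [e [t [f [p ~ [p lit]]]] % [e [t [f [p ( [e [t [f [p lit]]]] )]]]]]]]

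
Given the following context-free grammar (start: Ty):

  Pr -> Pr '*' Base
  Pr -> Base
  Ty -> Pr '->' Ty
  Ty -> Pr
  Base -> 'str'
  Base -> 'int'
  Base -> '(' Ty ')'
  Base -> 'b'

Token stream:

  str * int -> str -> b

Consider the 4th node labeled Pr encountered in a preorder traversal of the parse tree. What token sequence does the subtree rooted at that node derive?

[Ty [Pr [Pr [Base str]] * [Base int]] -> [Ty [Pr [Base str]] -> [Ty [Pr [Base b]]]]]

b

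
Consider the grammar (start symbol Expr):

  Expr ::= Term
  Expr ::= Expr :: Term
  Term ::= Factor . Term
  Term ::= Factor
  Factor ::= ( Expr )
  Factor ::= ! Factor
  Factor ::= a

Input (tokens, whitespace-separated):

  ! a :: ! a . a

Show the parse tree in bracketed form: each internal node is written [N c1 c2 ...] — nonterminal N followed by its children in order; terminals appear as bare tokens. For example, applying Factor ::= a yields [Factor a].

[Expr [Expr [Term [Factor ! [Factor a]]]] :: [Term [Factor ! [Factor a]] . [Term [Factor a]]]]

Expr
Expr :: Term
Term :: Term
Factor :: Term
! Factor :: Term
! a :: Term
! a :: Factor . Term
! a :: ! Factor . Term
! a :: ! a . Term
! a :: ! a . Factor
! a :: ! a . a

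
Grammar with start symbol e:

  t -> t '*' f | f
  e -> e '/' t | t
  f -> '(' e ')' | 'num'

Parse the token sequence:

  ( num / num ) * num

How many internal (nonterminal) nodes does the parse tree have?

[e [t [t [f ( [e [e [t [f num]]] / [t [f num]]] )]] * [f num]]]

11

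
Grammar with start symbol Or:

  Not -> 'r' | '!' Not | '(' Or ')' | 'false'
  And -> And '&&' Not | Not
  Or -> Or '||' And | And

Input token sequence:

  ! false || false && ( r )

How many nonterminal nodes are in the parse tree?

[Or [Or [And [Not ! [Not false]]]] || [And [And [Not false]] && [Not ( [Or [And [Not r]]] )]]]

12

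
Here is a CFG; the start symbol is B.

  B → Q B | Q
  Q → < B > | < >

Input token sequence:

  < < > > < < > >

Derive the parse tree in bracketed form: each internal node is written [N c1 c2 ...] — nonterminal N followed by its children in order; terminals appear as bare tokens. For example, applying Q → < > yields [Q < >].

B
Q B
< B > B
< Q > B
< < > > B
< < > > Q
< < > > < B >
< < > > < Q >
< < > > < < > >

[B [Q < [B [Q < >]] >] [B [Q < [B [Q < >]] >]]]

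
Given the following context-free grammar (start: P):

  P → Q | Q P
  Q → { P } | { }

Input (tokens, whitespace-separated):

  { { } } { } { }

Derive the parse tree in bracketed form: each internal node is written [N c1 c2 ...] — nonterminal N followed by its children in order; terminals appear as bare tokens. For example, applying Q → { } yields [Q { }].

P
Q P
{ P } P
{ Q } P
{ { } } P
{ { } } Q P
{ { } } { } P
{ { } } { } Q
{ { } } { } { }

[P [Q { [P [Q { }]] }] [P [Q { }] [P [Q { }]]]]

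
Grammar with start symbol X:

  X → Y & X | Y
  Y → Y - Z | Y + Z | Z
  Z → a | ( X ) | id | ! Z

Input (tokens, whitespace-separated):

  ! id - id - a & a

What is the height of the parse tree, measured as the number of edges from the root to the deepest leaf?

6

[X [Y [Y [Y [Z ! [Z id]]] - [Z id]] - [Z a]] & [X [Y [Z a]]]]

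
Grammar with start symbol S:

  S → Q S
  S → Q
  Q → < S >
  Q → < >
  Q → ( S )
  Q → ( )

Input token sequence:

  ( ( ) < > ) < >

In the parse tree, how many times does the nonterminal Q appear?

4

[S [Q ( [S [Q ( )] [S [Q < >]]] )] [S [Q < >]]]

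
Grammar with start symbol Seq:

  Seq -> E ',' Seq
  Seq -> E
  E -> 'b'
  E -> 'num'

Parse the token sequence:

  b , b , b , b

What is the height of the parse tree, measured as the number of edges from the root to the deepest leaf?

5

[Seq [E b] , [Seq [E b] , [Seq [E b] , [Seq [E b]]]]]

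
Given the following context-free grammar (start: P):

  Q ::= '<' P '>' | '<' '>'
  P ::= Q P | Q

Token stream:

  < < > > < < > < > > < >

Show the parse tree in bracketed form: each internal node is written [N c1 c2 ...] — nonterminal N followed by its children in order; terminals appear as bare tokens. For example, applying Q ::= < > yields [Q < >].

P
Q P
< P > P
< Q > P
< < > > P
< < > > Q P
< < > > < P > P
< < > > < Q P > P
< < > > < < > P > P
< < > > < < > Q > P
< < > > < < > < > > P
< < > > < < > < > > Q
< < > > < < > < > > < >

[P [Q < [P [Q < >]] >] [P [Q < [P [Q < >] [P [Q < >]]] >] [P [Q < >]]]]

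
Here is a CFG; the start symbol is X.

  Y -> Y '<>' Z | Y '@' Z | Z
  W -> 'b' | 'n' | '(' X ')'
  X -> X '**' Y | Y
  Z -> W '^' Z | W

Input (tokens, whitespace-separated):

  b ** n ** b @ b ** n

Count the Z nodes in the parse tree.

[X [X [X [X [Y [Z [W b]]]] ** [Y [Z [W n]]]] ** [Y [Y [Z [W b]]] @ [Z [W b]]]] ** [Y [Z [W n]]]]

5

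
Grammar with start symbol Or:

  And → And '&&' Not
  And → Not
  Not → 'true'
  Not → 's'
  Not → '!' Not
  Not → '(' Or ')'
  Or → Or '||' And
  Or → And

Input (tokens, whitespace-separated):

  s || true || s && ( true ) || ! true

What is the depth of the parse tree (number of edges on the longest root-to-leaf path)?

7

[Or [Or [Or [Or [And [Not s]]] || [And [Not true]]] || [And [And [Not s]] && [Not ( [Or [And [Not true]]] )]]] || [And [Not ! [Not true]]]]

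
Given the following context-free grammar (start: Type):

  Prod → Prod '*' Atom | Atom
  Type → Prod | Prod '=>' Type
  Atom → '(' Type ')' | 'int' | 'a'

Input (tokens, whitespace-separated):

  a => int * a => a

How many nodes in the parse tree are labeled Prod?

4

[Type [Prod [Atom a]] => [Type [Prod [Prod [Atom int]] * [Atom a]] => [Type [Prod [Atom a]]]]]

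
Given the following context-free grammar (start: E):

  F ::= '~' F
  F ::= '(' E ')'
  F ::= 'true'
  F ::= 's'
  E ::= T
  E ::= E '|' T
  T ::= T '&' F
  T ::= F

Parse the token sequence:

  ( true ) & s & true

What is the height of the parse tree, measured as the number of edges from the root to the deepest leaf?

8

[E [T [T [T [F ( [E [T [F true]]] )]] & [F s]] & [F true]]]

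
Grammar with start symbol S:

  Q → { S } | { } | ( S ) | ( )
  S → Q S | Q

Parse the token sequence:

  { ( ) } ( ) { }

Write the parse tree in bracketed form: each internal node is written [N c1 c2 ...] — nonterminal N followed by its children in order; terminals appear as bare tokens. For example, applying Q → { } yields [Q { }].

S
Q S
{ S } S
{ Q } S
{ ( ) } S
{ ( ) } Q S
{ ( ) } ( ) S
{ ( ) } ( ) Q
{ ( ) } ( ) { }

[S [Q { [S [Q ( )]] }] [S [Q ( )] [S [Q { }]]]]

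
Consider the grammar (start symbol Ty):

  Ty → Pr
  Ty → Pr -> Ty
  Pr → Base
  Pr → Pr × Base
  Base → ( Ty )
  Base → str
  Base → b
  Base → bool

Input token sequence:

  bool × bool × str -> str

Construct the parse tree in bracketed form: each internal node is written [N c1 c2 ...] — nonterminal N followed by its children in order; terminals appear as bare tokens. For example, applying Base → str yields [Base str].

Ty
Pr -> Ty
Pr × Base -> Ty
Pr × Base × Base -> Ty
Base × Base × Base -> Ty
bool × Base × Base -> Ty
bool × bool × Base -> Ty
bool × bool × str -> Ty
bool × bool × str -> Pr
bool × bool × str -> Base
bool × bool × str -> str

[Ty [Pr [Pr [Pr [Base bool]] × [Base bool]] × [Base str]] -> [Ty [Pr [Base str]]]]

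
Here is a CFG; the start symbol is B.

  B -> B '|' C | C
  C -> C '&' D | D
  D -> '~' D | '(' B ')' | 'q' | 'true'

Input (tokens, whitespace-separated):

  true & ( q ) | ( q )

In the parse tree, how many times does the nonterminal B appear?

4

[B [B [C [C [D true]] & [D ( [B [C [D q]]] )]]] | [C [D ( [B [C [D q]]] )]]]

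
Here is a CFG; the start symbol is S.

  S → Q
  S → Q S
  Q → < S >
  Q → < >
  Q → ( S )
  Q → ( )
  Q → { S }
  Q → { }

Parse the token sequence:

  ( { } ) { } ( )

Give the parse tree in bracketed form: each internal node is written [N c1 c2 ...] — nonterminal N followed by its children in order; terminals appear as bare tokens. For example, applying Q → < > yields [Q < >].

[S [Q ( [S [Q { }]] )] [S [Q { }] [S [Q ( )]]]]

S
Q S
( S ) S
( Q ) S
( { } ) S
( { } ) Q S
( { } ) { } S
( { } ) { } Q
( { } ) { } ( )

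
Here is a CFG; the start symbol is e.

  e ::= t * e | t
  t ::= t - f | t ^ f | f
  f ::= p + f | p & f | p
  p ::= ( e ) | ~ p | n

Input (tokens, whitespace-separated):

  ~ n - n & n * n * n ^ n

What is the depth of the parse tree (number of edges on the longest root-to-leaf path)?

[e [t [t [f [p ~ [p n]]]] - [f [p n] & [f [p n]]]] * [e [t [f [p n]]] * [e [t [t [f [p n]]] ^ [f [p n]]]]]]

7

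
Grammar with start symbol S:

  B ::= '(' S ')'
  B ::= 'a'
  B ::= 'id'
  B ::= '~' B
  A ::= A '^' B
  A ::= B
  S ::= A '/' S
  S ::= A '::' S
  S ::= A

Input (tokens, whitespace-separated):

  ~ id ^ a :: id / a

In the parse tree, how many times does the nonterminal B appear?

[S [A [A [B ~ [B id]]] ^ [B a]] :: [S [A [B id]] / [S [A [B a]]]]]

5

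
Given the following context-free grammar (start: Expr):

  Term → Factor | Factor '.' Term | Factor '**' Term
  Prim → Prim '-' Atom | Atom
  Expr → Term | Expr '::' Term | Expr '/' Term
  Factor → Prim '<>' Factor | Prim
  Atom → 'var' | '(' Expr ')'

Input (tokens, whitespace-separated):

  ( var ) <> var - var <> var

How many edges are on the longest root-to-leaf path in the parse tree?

10

[Expr [Term [Factor [Prim [Atom ( [Expr [Term [Factor [Prim [Atom var]]]]] )]] <> [Factor [Prim [Prim [Atom var]] - [Atom var]] <> [Factor [Prim [Atom var]]]]]]]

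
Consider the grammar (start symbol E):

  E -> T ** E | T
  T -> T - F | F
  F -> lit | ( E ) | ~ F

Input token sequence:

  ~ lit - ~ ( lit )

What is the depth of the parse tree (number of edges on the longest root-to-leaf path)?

[E [T [T [F ~ [F lit]]] - [F ~ [F ( [E [T [F lit]]] )]]]]

7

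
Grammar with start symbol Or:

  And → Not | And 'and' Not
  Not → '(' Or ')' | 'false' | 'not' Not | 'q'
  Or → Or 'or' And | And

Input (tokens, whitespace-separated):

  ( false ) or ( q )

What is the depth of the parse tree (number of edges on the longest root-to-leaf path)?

7

[Or [Or [And [Not ( [Or [And [Not false]]] )]]] or [And [Not ( [Or [And [Not q]]] )]]]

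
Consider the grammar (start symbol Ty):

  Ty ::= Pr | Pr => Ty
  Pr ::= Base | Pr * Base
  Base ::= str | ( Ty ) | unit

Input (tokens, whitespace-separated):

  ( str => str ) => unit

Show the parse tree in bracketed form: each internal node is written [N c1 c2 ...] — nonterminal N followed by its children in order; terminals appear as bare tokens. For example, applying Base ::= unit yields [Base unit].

[Ty [Pr [Base ( [Ty [Pr [Base str]] => [Ty [Pr [Base str]]]] )]] => [Ty [Pr [Base unit]]]]

Ty
Pr => Ty
Base => Ty
( Ty ) => Ty
( Pr => Ty ) => Ty
( Base => Ty ) => Ty
( str => Ty ) => Ty
( str => Pr ) => Ty
( str => Base ) => Ty
( str => str ) => Ty
( str => str ) => Pr
( str => str ) => Base
( str => str ) => unit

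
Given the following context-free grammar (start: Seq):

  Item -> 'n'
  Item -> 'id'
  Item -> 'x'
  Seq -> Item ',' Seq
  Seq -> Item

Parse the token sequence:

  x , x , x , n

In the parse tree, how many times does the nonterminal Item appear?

[Seq [Item x] , [Seq [Item x] , [Seq [Item x] , [Seq [Item n]]]]]

4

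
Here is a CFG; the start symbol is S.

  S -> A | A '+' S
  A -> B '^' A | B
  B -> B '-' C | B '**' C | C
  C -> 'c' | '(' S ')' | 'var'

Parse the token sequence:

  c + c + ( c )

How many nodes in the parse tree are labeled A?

[S [A [B [C c]]] + [S [A [B [C c]]] + [S [A [B [C ( [S [A [B [C c]]]] )]]]]]]

4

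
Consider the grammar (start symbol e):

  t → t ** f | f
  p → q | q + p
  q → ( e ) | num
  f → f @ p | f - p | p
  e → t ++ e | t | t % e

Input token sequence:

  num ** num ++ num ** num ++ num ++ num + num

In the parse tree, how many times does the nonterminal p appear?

[e [t [t [f [p [q num]]]] ** [f [p [q num]]]] ++ [e [t [t [f [p [q num]]]] ** [f [p [q num]]]] ++ [e [t [f [p [q num]]]] ++ [e [t [f [p [q num] + [p [q num]]]]]]]]]

7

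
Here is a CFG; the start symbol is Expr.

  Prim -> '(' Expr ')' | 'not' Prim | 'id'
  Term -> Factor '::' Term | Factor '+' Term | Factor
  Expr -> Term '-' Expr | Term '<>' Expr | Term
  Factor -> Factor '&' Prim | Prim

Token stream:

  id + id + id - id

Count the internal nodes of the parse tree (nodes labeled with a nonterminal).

[Expr [Term [Factor [Prim id]] + [Term [Factor [Prim id]] + [Term [Factor [Prim id]]]]] - [Expr [Term [Factor [Prim id]]]]]

14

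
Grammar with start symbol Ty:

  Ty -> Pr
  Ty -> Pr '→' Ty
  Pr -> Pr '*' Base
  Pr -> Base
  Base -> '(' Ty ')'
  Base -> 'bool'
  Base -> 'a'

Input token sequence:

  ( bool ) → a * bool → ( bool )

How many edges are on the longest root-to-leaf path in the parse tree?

8

[Ty [Pr [Base ( [Ty [Pr [Base bool]]] )]] → [Ty [Pr [Pr [Base a]] * [Base bool]] → [Ty [Pr [Base ( [Ty [Pr [Base bool]]] )]]]]]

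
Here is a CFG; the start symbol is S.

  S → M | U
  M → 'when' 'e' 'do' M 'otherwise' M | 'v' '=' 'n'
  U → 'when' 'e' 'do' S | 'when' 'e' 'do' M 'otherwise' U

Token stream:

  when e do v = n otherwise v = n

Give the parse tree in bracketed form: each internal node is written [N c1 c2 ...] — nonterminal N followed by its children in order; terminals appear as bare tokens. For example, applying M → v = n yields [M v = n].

[S [M when e do [M v = n] otherwise [M v = n]]]

S
M
when e do M otherwise M
when e do v = n otherwise M
when e do v = n otherwise v = n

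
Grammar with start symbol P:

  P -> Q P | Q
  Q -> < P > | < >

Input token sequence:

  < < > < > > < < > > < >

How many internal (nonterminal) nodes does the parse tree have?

[P [Q < [P [Q < >] [P [Q < >]]] >] [P [Q < [P [Q < >]] >] [P [Q < >]]]]

12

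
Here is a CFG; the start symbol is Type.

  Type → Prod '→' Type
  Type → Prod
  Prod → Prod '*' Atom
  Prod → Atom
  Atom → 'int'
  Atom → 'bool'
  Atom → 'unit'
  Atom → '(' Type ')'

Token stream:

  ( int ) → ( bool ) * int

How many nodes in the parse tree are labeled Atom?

5

[Type [Prod [Atom ( [Type [Prod [Atom int]]] )]] → [Type [Prod [Prod [Atom ( [Type [Prod [Atom bool]]] )]] * [Atom int]]]]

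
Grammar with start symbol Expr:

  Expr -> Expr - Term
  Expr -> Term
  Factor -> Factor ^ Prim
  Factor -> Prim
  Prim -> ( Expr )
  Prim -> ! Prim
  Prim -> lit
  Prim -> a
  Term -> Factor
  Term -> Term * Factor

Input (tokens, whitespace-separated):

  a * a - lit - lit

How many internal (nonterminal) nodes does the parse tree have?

15

[Expr [Expr [Expr [Term [Term [Factor [Prim a]]] * [Factor [Prim a]]]] - [Term [Factor [Prim lit]]]] - [Term [Factor [Prim lit]]]]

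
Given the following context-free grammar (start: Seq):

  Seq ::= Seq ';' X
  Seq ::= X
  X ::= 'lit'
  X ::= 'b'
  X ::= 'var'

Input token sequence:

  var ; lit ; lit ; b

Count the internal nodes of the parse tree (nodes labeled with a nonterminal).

8

[Seq [Seq [Seq [Seq [X var]] ; [X lit]] ; [X lit]] ; [X b]]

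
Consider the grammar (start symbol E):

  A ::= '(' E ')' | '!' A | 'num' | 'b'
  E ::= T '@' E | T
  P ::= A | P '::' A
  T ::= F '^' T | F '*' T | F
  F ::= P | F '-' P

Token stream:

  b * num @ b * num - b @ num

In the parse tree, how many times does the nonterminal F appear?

[E [T [F [P [A b]]] * [T [F [P [A num]]]]] @ [E [T [F [P [A b]]] * [T [F [F [P [A num]]] - [P [A b]]]]] @ [E [T [F [P [A num]]]]]]]

6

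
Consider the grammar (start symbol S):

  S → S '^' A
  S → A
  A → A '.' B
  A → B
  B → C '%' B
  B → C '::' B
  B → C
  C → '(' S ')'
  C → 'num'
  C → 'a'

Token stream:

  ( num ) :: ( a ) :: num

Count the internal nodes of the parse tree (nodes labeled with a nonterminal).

[S [A [B [C ( [S [A [B [C num]]]] )] :: [B [C ( [S [A [B [C a]]]] )] :: [B [C num]]]]]]

16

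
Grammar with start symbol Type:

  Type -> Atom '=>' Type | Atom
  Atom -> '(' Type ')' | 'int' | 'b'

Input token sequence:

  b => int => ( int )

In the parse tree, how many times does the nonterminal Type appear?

4

[Type [Atom b] => [Type [Atom int] => [Type [Atom ( [Type [Atom int]] )]]]]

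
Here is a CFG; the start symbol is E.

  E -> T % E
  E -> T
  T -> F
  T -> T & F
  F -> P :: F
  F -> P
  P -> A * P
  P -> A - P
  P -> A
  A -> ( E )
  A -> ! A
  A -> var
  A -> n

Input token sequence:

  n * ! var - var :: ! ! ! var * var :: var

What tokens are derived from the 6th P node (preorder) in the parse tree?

[E [T [F [P [A n] * [P [A ! [A var]] - [P [A var]]]] :: [F [P [A ! [A ! [A ! [A var]]]] * [P [A var]]] :: [F [P [A var]]]]]]]

var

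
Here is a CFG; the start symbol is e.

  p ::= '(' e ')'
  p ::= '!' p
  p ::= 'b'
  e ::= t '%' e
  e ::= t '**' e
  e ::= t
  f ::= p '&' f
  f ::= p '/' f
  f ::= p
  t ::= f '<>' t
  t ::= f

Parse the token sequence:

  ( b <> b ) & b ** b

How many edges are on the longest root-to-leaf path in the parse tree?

[e [t [f [p ( [e [t [f [p b]] <> [t [f [p b]]]]] )] & [f [p b]]]] ** [e [t [f [p b]]]]]

9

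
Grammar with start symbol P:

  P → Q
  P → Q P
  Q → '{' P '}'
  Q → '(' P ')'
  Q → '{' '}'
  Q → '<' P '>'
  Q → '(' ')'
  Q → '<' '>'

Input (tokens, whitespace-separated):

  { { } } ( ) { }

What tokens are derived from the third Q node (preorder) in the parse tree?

( )

[P [Q { [P [Q { }]] }] [P [Q ( )] [P [Q { }]]]]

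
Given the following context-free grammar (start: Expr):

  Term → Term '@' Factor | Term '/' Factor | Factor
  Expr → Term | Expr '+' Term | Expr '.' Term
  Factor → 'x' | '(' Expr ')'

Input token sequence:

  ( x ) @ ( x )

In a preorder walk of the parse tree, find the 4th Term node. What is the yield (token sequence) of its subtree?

[Expr [Term [Term [Factor ( [Expr [Term [Factor x]]] )]] @ [Factor ( [Expr [Term [Factor x]]] )]]]

x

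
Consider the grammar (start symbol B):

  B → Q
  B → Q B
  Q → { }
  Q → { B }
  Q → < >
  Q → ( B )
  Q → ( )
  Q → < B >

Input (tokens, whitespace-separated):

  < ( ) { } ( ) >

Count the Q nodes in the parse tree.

[B [Q < [B [Q ( )] [B [Q { }] [B [Q ( )]]]] >]]

4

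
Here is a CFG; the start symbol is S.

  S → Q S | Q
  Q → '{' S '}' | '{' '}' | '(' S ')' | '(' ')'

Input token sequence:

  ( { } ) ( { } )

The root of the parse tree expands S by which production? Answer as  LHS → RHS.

[S [Q ( [S [Q { }]] )] [S [Q ( [S [Q { }]] )]]]

S → Q S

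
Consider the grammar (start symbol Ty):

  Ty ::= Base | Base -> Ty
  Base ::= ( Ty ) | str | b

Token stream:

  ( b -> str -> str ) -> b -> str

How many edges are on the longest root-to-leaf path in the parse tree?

6

[Ty [Base ( [Ty [Base b] -> [Ty [Base str] -> [Ty [Base str]]]] )] -> [Ty [Base b] -> [Ty [Base str]]]]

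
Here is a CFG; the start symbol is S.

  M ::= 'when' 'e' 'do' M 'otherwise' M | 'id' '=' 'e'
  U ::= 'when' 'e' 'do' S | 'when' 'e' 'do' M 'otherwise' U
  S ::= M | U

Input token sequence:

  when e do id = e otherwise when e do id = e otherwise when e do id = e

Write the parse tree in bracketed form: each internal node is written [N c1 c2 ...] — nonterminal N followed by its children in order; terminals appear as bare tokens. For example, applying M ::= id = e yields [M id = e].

S
U
when e do M otherwise U
when e do id = e otherwise U
when e do id = e otherwise when e do M otherwise U
when e do id = e otherwise when e do id = e otherwise U
when e do id = e otherwise when e do id = e otherwise when e do S
when e do id = e otherwise when e do id = e otherwise when e do M
when e do id = e otherwise when e do id = e otherwise when e do id = e

[S [U when e do [M id = e] otherwise [U when e do [M id = e] otherwise [U when e do [S [M id = e]]]]]]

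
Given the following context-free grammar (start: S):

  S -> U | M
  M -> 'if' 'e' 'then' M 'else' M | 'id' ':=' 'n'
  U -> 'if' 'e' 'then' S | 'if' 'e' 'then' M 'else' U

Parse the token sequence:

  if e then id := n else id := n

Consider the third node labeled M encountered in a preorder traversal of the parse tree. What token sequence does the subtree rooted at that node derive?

[S [M if e then [M id := n] else [M id := n]]]

id := n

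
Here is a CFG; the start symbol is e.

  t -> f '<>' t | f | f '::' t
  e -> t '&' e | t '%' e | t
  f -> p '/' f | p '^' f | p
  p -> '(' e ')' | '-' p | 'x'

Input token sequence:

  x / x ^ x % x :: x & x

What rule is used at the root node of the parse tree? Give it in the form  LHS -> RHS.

[e [t [f [p x] / [f [p x] ^ [f [p x]]]]] % [e [t [f [p x]] :: [t [f [p x]]]] & [e [t [f [p x]]]]]]

e -> t '%' e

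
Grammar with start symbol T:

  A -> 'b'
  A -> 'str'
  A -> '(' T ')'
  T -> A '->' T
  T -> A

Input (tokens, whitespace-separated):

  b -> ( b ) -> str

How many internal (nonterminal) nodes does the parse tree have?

[T [A b] -> [T [A ( [T [A b]] )] -> [T [A str]]]]

8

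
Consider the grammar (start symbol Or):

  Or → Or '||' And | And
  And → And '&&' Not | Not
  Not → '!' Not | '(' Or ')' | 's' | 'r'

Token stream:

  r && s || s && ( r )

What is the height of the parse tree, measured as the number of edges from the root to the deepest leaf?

[Or [Or [And [And [Not r]] && [Not s]]] || [And [And [Not s]] && [Not ( [Or [And [Not r]]] )]]]

6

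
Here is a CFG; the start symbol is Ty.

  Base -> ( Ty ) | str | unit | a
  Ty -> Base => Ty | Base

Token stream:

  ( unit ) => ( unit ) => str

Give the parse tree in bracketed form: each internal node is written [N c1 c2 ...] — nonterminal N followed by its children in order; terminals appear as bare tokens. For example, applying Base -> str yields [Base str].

[Ty [Base ( [Ty [Base unit]] )] => [Ty [Base ( [Ty [Base unit]] )] => [Ty [Base str]]]]

Ty
Base => Ty
( Ty ) => Ty
( Base ) => Ty
( unit ) => Ty
( unit ) => Base => Ty
( unit ) => ( Ty ) => Ty
( unit ) => ( Base ) => Ty
( unit ) => ( unit ) => Ty
( unit ) => ( unit ) => Base
( unit ) => ( unit ) => str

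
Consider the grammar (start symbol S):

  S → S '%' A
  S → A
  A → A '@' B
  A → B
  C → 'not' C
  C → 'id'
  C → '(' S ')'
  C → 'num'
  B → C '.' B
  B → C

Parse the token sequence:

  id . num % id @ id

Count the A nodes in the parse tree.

3

[S [S [A [B [C id] . [B [C num]]]]] % [A [A [B [C id]]] @ [B [C id]]]]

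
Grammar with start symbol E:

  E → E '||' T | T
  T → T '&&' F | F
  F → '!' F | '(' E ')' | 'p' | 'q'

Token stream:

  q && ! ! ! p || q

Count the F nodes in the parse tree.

[E [E [T [T [F q]] && [F ! [F ! [F ! [F p]]]]]] || [T [F q]]]

6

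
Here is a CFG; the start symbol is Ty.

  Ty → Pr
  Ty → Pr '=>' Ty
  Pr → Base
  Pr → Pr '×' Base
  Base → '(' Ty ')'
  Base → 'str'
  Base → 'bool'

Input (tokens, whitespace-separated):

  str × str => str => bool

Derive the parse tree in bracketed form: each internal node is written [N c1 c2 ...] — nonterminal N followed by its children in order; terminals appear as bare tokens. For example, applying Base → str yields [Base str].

Ty
Pr => Ty
Pr × Base => Ty
Base × Base => Ty
str × Base => Ty
str × str => Ty
str × str => Pr => Ty
str × str => Base => Ty
str × str => str => Ty
str × str => str => Pr
str × str => str => Base
str × str => str => bool

[Ty [Pr [Pr [Base str]] × [Base str]] => [Ty [Pr [Base str]] => [Ty [Pr [Base bool]]]]]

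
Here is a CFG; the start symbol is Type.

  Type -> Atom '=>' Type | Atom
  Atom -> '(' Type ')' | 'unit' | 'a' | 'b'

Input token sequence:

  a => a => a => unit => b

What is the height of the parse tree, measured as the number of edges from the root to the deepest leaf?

[Type [Atom a] => [Type [Atom a] => [Type [Atom a] => [Type [Atom unit] => [Type [Atom b]]]]]]

6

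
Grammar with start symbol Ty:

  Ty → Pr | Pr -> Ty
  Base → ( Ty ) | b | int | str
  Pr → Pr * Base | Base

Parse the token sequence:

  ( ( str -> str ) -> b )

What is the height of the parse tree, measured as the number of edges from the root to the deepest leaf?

[Ty [Pr [Base ( [Ty [Pr [Base ( [Ty [Pr [Base str]] -> [Ty [Pr [Base str]]]] )]] -> [Ty [Pr [Base b]]]] )]]]

10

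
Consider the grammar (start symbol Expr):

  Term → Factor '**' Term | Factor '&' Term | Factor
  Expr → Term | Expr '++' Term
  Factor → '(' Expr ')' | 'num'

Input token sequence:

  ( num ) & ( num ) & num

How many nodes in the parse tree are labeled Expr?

3

[Expr [Term [Factor ( [Expr [Term [Factor num]]] )] & [Term [Factor ( [Expr [Term [Factor num]]] )] & [Term [Factor num]]]]]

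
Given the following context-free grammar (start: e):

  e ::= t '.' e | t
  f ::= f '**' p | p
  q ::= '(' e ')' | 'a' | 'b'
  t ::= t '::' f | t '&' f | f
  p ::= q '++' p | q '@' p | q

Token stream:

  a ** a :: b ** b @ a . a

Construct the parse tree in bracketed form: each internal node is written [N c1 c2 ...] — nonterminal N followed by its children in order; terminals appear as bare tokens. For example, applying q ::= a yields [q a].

[e [t [t [f [f [p [q a]]] ** [p [q a]]]] :: [f [f [p [q b]]] ** [p [q b] @ [p [q a]]]]] . [e [t [f [p [q a]]]]]]

e
t . e
t :: f . e
f :: f . e
f ** p :: f . e
p ** p :: f . e
q ** p :: f . e
a ** p :: f . e
a ** q :: f . e
a ** a :: f . e
a ** a :: f ** p . e
a ** a :: p ** p . e
a ** a :: q ** p . e
a ** a :: b ** p . e
a ** a :: b ** q @ p . e
a ** a :: b ** b @ p . e
a ** a :: b ** b @ q . e
a ** a :: b ** b @ a . e
a ** a :: b ** b @ a . t
a ** a :: b ** b @ a . f
a ** a :: b ** b @ a . p
a ** a :: b ** b @ a . q
a ** a :: b ** b @ a . a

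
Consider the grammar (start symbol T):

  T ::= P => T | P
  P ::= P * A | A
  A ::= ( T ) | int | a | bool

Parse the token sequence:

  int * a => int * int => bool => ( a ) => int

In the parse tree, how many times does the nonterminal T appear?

6

[T [P [P [A int]] * [A a]] => [T [P [P [A int]] * [A int]] => [T [P [A bool]] => [T [P [A ( [T [P [A a]]] )]] => [T [P [A int]]]]]]]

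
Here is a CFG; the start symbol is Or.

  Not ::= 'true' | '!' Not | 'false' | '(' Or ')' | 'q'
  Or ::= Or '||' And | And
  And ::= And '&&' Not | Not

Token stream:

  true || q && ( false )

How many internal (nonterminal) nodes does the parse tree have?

[Or [Or [And [Not true]]] || [And [And [Not q]] && [Not ( [Or [And [Not false]]] )]]]

11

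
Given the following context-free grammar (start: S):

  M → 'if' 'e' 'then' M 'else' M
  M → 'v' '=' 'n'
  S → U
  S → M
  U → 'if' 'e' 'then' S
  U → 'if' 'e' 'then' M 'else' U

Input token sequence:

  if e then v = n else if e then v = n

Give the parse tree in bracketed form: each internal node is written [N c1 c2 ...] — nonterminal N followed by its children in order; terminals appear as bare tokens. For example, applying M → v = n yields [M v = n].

S
U
if e then M else U
if e then v = n else U
if e then v = n else if e then S
if e then v = n else if e then M
if e then v = n else if e then v = n

[S [U if e then [M v = n] else [U if e then [S [M v = n]]]]]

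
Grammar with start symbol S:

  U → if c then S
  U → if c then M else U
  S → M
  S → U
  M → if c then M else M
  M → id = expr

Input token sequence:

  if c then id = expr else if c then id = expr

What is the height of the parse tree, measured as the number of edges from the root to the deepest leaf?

5

[S [U if c then [M id = expr] else [U if c then [S [M id = expr]]]]]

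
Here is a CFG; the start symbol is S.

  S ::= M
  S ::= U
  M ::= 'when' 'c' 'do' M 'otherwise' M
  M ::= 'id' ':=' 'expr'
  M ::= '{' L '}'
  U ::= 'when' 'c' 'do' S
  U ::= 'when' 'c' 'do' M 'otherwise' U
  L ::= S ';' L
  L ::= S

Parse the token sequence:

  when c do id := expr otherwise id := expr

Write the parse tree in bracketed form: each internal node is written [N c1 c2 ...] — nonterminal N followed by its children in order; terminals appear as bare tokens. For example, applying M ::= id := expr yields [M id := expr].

S
M
when c do M otherwise M
when c do id := expr otherwise M
when c do id := expr otherwise id := expr

[S [M when c do [M id := expr] otherwise [M id := expr]]]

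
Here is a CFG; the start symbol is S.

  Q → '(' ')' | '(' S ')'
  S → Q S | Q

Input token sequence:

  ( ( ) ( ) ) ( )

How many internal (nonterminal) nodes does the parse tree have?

[S [Q ( [S [Q ( )] [S [Q ( )]]] )] [S [Q ( )]]]

8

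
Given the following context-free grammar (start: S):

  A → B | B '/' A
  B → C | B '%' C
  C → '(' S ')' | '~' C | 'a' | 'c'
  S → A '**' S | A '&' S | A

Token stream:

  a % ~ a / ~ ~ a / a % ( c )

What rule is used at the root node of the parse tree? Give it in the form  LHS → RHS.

[S [A [B [B [C a]] % [C ~ [C a]]] / [A [B [C ~ [C ~ [C a]]]] / [A [B [B [C a]] % [C ( [S [A [B [C c]]]] )]]]]]]

S → A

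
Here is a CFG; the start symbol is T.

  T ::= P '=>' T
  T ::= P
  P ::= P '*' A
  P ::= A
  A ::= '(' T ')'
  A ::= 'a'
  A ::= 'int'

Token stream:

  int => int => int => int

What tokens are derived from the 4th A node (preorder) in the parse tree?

[T [P [A int]] => [T [P [A int]] => [T [P [A int]] => [T [P [A int]]]]]]

int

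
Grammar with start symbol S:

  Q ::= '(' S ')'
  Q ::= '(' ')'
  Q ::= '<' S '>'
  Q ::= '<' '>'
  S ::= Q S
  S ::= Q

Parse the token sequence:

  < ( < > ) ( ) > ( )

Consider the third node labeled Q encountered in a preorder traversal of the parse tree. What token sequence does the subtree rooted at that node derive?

< >

[S [Q < [S [Q ( [S [Q < >]] )] [S [Q ( )]]] >] [S [Q ( )]]]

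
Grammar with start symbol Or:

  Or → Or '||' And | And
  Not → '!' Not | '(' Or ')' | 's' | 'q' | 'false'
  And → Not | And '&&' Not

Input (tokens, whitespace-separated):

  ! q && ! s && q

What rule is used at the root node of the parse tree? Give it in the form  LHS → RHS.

[Or [And [And [And [Not ! [Not q]]] && [Not ! [Not s]]] && [Not q]]]

Or → And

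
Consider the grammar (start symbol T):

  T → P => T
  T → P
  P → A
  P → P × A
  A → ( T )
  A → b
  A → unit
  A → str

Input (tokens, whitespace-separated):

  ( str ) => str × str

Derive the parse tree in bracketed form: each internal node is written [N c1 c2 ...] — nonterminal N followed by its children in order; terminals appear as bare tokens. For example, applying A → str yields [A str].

T
P => T
A => T
( T ) => T
( P ) => T
( A ) => T
( str ) => T
( str ) => P
( str ) => P × A
( str ) => A × A
( str ) => str × A
( str ) => str × str

[T [P [A ( [T [P [A str]]] )]] => [T [P [P [A str]] × [A str]]]]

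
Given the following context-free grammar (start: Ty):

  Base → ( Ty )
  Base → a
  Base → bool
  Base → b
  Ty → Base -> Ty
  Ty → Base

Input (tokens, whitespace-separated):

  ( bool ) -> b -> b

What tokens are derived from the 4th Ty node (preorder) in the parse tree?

[Ty [Base ( [Ty [Base bool]] )] -> [Ty [Base b] -> [Ty [Base b]]]]

b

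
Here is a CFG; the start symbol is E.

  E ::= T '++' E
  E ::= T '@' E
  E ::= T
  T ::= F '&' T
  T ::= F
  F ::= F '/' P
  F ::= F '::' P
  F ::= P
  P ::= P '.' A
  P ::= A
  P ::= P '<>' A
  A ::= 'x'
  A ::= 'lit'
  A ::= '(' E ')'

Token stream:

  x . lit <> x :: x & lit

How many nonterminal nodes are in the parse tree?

[E [T [F [F [P [P [P [A x]] . [A lit]] <> [A x]]] :: [P [A x]]] & [T [F [P [A lit]]]]]]

16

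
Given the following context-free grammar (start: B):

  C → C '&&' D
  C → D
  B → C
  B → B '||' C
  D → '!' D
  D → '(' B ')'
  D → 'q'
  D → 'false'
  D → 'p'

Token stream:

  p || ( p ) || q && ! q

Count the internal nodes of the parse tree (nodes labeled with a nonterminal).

15

[B [B [B [C [D p]]] || [C [D ( [B [C [D p]]] )]]] || [C [C [D q]] && [D ! [D q]]]]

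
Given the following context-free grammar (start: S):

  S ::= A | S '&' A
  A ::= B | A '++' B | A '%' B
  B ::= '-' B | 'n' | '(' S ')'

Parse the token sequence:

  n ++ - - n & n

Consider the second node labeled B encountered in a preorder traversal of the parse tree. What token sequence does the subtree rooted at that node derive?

- - n

[S [S [A [A [B n]] ++ [B - [B - [B n]]]]] & [A [B n]]]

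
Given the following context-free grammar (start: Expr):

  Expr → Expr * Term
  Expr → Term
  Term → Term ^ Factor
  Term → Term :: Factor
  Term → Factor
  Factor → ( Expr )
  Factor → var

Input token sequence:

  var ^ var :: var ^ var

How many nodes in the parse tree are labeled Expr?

1

[Expr [Term [Term [Term [Term [Factor var]] ^ [Factor var]] :: [Factor var]] ^ [Factor var]]]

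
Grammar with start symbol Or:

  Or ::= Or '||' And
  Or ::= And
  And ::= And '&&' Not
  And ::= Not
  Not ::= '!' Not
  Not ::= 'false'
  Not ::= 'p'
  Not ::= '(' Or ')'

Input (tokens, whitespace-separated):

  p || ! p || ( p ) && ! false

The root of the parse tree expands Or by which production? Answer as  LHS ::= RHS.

[Or [Or [Or [And [Not p]]] || [And [Not ! [Not p]]]] || [And [And [Not ( [Or [And [Not p]]] )]] && [Not ! [Not false]]]]

Or ::= Or '||' And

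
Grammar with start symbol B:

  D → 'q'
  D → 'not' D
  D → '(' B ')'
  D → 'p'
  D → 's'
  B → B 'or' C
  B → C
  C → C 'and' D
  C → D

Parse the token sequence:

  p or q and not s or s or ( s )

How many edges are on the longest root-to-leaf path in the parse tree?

6

[B [B [B [B [C [D p]]] or [C [C [D q]] and [D not [D s]]]] or [C [D s]]] or [C [D ( [B [C [D s]]] )]]]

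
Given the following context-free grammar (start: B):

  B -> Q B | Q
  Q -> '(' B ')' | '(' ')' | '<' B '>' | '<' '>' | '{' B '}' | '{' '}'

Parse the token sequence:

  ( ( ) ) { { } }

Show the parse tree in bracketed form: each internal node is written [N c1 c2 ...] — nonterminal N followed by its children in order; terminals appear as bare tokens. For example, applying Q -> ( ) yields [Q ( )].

[B [Q ( [B [Q ( )]] )] [B [Q { [B [Q { }]] }]]]

B
Q B
( B ) B
( Q ) B
( ( ) ) B
( ( ) ) Q
( ( ) ) { B }
( ( ) ) { Q }
( ( ) ) { { } }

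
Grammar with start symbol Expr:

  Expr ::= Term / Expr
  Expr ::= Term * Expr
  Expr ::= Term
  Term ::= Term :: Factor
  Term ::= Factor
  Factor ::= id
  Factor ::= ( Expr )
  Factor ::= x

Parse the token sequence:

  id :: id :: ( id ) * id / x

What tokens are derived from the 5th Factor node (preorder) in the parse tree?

id

[Expr [Term [Term [Term [Factor id]] :: [Factor id]] :: [Factor ( [Expr [Term [Factor id]]] )]] * [Expr [Term [Factor id]] / [Expr [Term [Factor x]]]]]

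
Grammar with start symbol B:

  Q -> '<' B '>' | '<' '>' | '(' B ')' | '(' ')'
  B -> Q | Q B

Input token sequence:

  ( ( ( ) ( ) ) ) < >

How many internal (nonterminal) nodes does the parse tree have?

[B [Q ( [B [Q ( [B [Q ( )] [B [Q ( )]]] )]] )] [B [Q < >]]]

10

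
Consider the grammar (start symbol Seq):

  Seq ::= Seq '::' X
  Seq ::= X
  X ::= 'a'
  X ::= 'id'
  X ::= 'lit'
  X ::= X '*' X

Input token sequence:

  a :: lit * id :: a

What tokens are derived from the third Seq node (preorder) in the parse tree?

a

[Seq [Seq [Seq [X a]] :: [X [X lit] * [X id]]] :: [X a]]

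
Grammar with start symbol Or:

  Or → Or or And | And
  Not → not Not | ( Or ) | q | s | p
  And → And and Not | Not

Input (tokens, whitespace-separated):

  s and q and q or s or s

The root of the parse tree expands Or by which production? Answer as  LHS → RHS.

Or → Or or And

[Or [Or [Or [And [And [And [Not s]] and [Not q]] and [Not q]]] or [And [Not s]]] or [And [Not s]]]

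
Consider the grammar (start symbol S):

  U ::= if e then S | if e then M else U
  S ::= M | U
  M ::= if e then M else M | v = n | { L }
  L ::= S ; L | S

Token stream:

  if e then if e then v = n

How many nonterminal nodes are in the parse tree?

[S [U if e then [S [U if e then [S [M v = n]]]]]]

6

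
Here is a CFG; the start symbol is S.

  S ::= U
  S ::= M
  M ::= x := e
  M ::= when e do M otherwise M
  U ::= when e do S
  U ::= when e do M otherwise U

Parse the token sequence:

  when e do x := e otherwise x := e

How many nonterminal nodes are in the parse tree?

4

[S [M when e do [M x := e] otherwise [M x := e]]]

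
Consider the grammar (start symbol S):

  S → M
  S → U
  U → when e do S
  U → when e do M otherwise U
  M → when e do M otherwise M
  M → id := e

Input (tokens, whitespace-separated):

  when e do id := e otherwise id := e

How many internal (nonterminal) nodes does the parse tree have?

[S [M when e do [M id := e] otherwise [M id := e]]]

4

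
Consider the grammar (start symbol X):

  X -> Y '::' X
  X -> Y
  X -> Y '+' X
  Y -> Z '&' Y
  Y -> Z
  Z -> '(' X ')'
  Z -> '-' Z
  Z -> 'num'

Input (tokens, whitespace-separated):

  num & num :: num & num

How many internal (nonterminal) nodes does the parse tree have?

10

[X [Y [Z num] & [Y [Z num]]] :: [X [Y [Z num] & [Y [Z num]]]]]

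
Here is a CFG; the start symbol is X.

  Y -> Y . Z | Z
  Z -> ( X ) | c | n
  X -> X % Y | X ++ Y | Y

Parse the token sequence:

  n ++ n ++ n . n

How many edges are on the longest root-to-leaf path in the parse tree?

5

[X [X [X [Y [Z n]]] ++ [Y [Z n]]] ++ [Y [Y [Z n]] . [Z n]]]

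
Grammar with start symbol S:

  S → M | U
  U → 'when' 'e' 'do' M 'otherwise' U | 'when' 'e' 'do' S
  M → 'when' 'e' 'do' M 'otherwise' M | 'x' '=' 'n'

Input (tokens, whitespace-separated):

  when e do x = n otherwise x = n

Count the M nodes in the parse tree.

3

[S [M when e do [M x = n] otherwise [M x = n]]]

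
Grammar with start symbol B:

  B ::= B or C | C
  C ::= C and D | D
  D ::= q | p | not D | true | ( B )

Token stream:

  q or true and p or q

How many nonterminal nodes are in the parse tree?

[B [B [B [C [D q]]] or [C [C [D true]] and [D p]]] or [C [D q]]]

11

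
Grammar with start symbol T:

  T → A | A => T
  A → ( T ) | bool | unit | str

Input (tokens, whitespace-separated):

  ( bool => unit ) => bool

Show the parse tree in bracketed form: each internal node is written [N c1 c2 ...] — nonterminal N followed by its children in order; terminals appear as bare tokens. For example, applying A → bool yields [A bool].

T
A => T
( T ) => T
( A => T ) => T
( bool => T ) => T
( bool => A ) => T
( bool => unit ) => T
( bool => unit ) => A
( bool => unit ) => bool

[T [A ( [T [A bool] => [T [A unit]]] )] => [T [A bool]]]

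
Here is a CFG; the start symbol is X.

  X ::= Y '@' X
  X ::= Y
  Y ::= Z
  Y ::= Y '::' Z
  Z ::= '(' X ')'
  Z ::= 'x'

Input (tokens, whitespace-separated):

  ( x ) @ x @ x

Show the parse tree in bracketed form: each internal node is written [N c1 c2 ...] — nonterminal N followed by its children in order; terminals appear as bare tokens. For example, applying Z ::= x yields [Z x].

[X [Y [Z ( [X [Y [Z x]]] )]] @ [X [Y [Z x]] @ [X [Y [Z x]]]]]

X
Y @ X
Z @ X
( X ) @ X
( Y ) @ X
( Z ) @ X
( x ) @ X
( x ) @ Y @ X
( x ) @ Z @ X
( x ) @ x @ X
( x ) @ x @ Y
( x ) @ x @ Z
( x ) @ x @ x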